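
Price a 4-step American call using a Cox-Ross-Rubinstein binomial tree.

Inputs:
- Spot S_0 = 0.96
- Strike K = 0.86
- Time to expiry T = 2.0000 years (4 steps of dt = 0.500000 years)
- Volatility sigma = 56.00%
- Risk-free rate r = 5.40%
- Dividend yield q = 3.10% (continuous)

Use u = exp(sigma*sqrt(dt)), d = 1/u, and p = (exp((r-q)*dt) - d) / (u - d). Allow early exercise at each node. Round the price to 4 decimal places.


Answer: Price = V(0,0) = 0.3288

Derivation:
dt = T/N = 0.500000
u = exp(sigma*sqrt(dt)) = 1.485839; d = 1/u = 0.673020
p = (exp((r-q)*dt) - d) / (u - d) = 0.416509
Discount per step: exp(-r*dt) = 0.973361
Stock lattice S(k, i) with i counting down-moves:
  k=0: S(0,0) = 0.9600
  k=1: S(1,0) = 1.4264; S(1,1) = 0.6461
  k=2: S(2,0) = 2.1194; S(2,1) = 0.9600; S(2,2) = 0.4348
  k=3: S(3,0) = 3.1491; S(3,1) = 1.4264; S(3,2) = 0.6461; S(3,3) = 0.2927
  k=4: S(4,0) = 4.6791; S(4,1) = 2.1194; S(4,2) = 0.9600; S(4,3) = 0.4348; S(4,4) = 0.1970
Terminal payoffs V(N, i) = max(S_T - K, 0):
  V(4,0) = 3.819060; V(4,1) = 1.259410; V(4,2) = 0.100000; V(4,3) = 0.000000; V(4,4) = 0.000000
Backward induction: V(k, i) = exp(-r*dt) * [p * V(k+1, i) + (1-p) * V(k+1, i+1)]; then take max(V_cont, immediate exercise) for American.
  V(3,0) = exp(-r*dt) * [p*3.819060 + (1-p)*1.259410] = 2.263577; exercise = 2.289102; V(3,0) = max -> 2.289102
  V(3,1) = exp(-r*dt) * [p*1.259410 + (1-p)*0.100000] = 0.567376; exercise = 0.566406; V(3,1) = max -> 0.567376
  V(3,2) = exp(-r*dt) * [p*0.100000 + (1-p)*0.000000] = 0.040541; exercise = 0.000000; V(3,2) = max -> 0.040541
  V(3,3) = exp(-r*dt) * [p*0.000000 + (1-p)*0.000000] = 0.000000; exercise = 0.000000; V(3,3) = max -> 0.000000
  V(2,0) = exp(-r*dt) * [p*2.289102 + (1-p)*0.567376] = 1.250273; exercise = 1.259410; V(2,0) = max -> 1.259410
  V(2,1) = exp(-r*dt) * [p*0.567376 + (1-p)*0.040541] = 0.253047; exercise = 0.100000; V(2,1) = max -> 0.253047
  V(2,2) = exp(-r*dt) * [p*0.040541 + (1-p)*0.000000] = 0.016436; exercise = 0.000000; V(2,2) = max -> 0.016436
  V(1,0) = exp(-r*dt) * [p*1.259410 + (1-p)*0.253047] = 0.654299; exercise = 0.566406; V(1,0) = max -> 0.654299
  V(1,1) = exp(-r*dt) * [p*0.253047 + (1-p)*0.016436] = 0.111924; exercise = 0.000000; V(1,1) = max -> 0.111924
  V(0,0) = exp(-r*dt) * [p*0.654299 + (1-p)*0.111924] = 0.328828; exercise = 0.100000; V(0,0) = max -> 0.328828


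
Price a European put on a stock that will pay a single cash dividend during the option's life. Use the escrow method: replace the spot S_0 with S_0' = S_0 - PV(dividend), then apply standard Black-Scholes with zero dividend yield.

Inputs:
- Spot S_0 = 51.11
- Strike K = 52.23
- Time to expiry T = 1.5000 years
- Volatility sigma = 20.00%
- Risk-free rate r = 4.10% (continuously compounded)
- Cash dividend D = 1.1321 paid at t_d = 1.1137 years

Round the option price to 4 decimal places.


Answer: Price = 4.3888

Derivation:
PV(D) = D * exp(-r * t_d) = 1.1321 * 0.95536511 = 1.08156884
S_0' = S_0 - PV(D) = 51.1100 - 1.08156884 = 50.02843116
d1 = (ln(S_0'/K) + (r + sigma^2/2)*T) / (sigma*sqrt(T)) = 0.19773271
d2 = d1 - sigma*sqrt(T) = -0.04721626
exp(-rT) = 0.94035295
N(-d1) = 0.42162710; N(-d2) = 0.51882957
P = K * exp(-rT) * N(-d2) - S_0' * N(-d1) = 52.2300 * 0.94035295 * 0.51882957 - 50.02843116 * 0.42162710 = 4.3888


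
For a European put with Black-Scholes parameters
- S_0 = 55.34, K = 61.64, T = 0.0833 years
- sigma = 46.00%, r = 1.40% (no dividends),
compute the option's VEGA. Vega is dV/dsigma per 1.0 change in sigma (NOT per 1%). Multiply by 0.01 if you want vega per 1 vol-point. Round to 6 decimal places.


Answer: Vega = 4.856814

Derivation:
d1 = -0.7369143386; d2 = -0.8696783397
phi(d1) = 0.3040813835; exp(-qT) = 1.0000000000; exp(-rT) = 0.9988344797
Vega = S * exp(-qT) * phi(d1) * sqrt(T) = 55.3400 * 1.0000000000 * 0.3040813835 * 0.2886173938 = 4.856814


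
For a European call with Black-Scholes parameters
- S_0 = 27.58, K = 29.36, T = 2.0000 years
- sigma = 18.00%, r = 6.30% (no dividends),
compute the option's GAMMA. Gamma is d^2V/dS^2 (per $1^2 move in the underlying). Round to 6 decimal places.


Answer: Gamma = 0.052934

Derivation:
d1 = 0.3765644862; d2 = 0.1220060449
phi(d1) = 0.3716365422; exp(-qT) = 1.0000000000; exp(-rT) = 0.8816148468
Gamma = exp(-qT) * phi(d1) / (S * sigma * sqrt(T)) = 1.0000000000 * 0.3716365422 / (27.5800 * 0.1800 * 1.4142135624) = 0.052934


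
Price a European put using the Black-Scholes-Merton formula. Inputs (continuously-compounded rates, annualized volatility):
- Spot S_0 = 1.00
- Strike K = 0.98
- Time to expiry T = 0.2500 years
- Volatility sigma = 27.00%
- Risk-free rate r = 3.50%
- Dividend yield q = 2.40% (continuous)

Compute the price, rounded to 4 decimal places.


d1 = (ln(S/K) + (r - q + 0.5*sigma^2) * T) / (sigma * sqrt(T)) = 0.23752005
d2 = d1 - sigma * sqrt(T) = 0.10252005
exp(-rT) = 0.99128817; exp(-qT) = 0.99401796
P = K * exp(-rT) * N(-d2) - S_0 * exp(-qT) * N(-d1)
N(-d1) = 0.40612668; N(-d2) = 0.45917195
P = 0.9800 * 0.99128817 * 0.45917195 - 1.0000 * 0.99401796 * 0.40612668 = 0.0424

Answer: Price = 0.0424


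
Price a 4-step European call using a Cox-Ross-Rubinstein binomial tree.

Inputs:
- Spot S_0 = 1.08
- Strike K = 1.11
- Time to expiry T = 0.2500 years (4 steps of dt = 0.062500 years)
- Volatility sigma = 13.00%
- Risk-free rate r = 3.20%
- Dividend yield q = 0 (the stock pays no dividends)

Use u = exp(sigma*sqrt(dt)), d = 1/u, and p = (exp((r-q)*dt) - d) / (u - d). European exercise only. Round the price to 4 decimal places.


dt = T/N = 0.062500
u = exp(sigma*sqrt(dt)) = 1.033034; d = 1/u = 0.968022
p = (exp((r-q)*dt) - d) / (u - d) = 0.522670
Discount per step: exp(-r*dt) = 0.998002
Stock lattice S(k, i) with i counting down-moves:
  k=0: S(0,0) = 1.0800
  k=1: S(1,0) = 1.1157; S(1,1) = 1.0455
  k=2: S(2,0) = 1.1525; S(2,1) = 1.0800; S(2,2) = 1.0120
  k=3: S(3,0) = 1.1906; S(3,1) = 1.1157; S(3,2) = 1.0455; S(3,3) = 0.9797
  k=4: S(4,0) = 1.2299; S(4,1) = 1.1525; S(4,2) = 1.0800; S(4,3) = 1.0120; S(4,4) = 0.9483
Terminal payoffs V(N, i) = max(S_T - K, 0):
  V(4,0) = 0.119935; V(4,1) = 0.042532; V(4,2) = 0.000000; V(4,3) = 0.000000; V(4,4) = 0.000000
Backward induction: V(k, i) = exp(-r*dt) * [p * V(k+1, i) + (1-p) * V(k+1, i+1)].
  V(3,0) = exp(-r*dt) * [p*0.119935 + (1-p)*0.042532] = 0.082822
  V(3,1) = exp(-r*dt) * [p*0.042532 + (1-p)*0.000000] = 0.022186
  V(3,2) = exp(-r*dt) * [p*0.000000 + (1-p)*0.000000] = 0.000000
  V(3,3) = exp(-r*dt) * [p*0.000000 + (1-p)*0.000000] = 0.000000
  V(2,0) = exp(-r*dt) * [p*0.082822 + (1-p)*0.022186] = 0.053771
  V(2,1) = exp(-r*dt) * [p*0.022186 + (1-p)*0.000000] = 0.011573
  V(2,2) = exp(-r*dt) * [p*0.000000 + (1-p)*0.000000] = 0.000000
  V(1,0) = exp(-r*dt) * [p*0.053771 + (1-p)*0.011573] = 0.033561
  V(1,1) = exp(-r*dt) * [p*0.011573 + (1-p)*0.000000] = 0.006037
  V(0,0) = exp(-r*dt) * [p*0.033561 + (1-p)*0.006037] = 0.020382

Answer: Price = V(0,0) = 0.0204


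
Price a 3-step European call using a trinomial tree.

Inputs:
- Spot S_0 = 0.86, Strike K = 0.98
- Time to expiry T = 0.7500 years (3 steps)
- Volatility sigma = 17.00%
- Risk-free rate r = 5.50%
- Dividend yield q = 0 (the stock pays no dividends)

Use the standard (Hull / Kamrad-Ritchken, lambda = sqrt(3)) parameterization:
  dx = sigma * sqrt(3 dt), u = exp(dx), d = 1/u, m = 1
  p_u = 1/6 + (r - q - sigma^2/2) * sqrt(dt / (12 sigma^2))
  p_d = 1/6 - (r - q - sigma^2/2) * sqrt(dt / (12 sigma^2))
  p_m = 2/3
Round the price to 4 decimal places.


Answer: Price = V(0,0) = 0.0208

Derivation:
dt = T/N = 0.250000; dx = sigma*sqrt(3*dt) = 0.147224
u = exp(dx) = 1.158614; d = 1/u = 0.863100
p_u = 0.201095, p_m = 0.666667, p_d = 0.132238
Discount per step: exp(-r*dt) = 0.986344
Stock lattice S(k, j) with j the centered position index:
  k=0: S(0,+0) = 0.8600
  k=1: S(1,-1) = 0.7423; S(1,+0) = 0.8600; S(1,+1) = 0.9964
  k=2: S(2,-2) = 0.6407; S(2,-1) = 0.7423; S(2,+0) = 0.8600; S(2,+1) = 0.9964; S(2,+2) = 1.1545
  k=3: S(3,-3) = 0.5529; S(3,-2) = 0.6407; S(3,-1) = 0.7423; S(3,+0) = 0.8600; S(3,+1) = 0.9964; S(3,+2) = 1.1545; S(3,+3) = 1.3376
Terminal payoffs V(N, j) = max(S_T - K, 0):
  V(3,-3) = 0.000000; V(3,-2) = 0.000000; V(3,-1) = 0.000000; V(3,+0) = 0.000000; V(3,+1) = 0.016408; V(3,+2) = 0.174452; V(3,+3) = 0.357564
Backward induction: V(k, j) = exp(-r*dt) * [p_u * V(k+1, j+1) + p_m * V(k+1, j) + p_d * V(k+1, j-1)]
  V(2,-2) = exp(-r*dt) * [p_u*0.000000 + p_m*0.000000 + p_d*0.000000] = 0.000000
  V(2,-1) = exp(-r*dt) * [p_u*0.000000 + p_m*0.000000 + p_d*0.000000] = 0.000000
  V(2,+0) = exp(-r*dt) * [p_u*0.016408 + p_m*0.000000 + p_d*0.000000] = 0.003254
  V(2,+1) = exp(-r*dt) * [p_u*0.174452 + p_m*0.016408 + p_d*0.000000] = 0.045392
  V(2,+2) = exp(-r*dt) * [p_u*0.357564 + p_m*0.174452 + p_d*0.016408] = 0.187776
  V(1,-1) = exp(-r*dt) * [p_u*0.003254 + p_m*0.000000 + p_d*0.000000] = 0.000646
  V(1,+0) = exp(-r*dt) * [p_u*0.045392 + p_m*0.003254 + p_d*0.000000] = 0.011143
  V(1,+1) = exp(-r*dt) * [p_u*0.187776 + p_m*0.045392 + p_d*0.003254] = 0.067518
  V(0,+0) = exp(-r*dt) * [p_u*0.067518 + p_m*0.011143 + p_d*0.000646] = 0.020804


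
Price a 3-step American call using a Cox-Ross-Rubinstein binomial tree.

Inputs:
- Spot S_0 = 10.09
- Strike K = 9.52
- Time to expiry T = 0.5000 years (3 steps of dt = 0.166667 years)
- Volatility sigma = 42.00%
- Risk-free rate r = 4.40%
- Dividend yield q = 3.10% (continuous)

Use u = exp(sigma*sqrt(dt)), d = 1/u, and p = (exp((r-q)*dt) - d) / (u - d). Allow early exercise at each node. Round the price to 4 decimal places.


Answer: Price = V(0,0) = 1.5488

Derivation:
dt = T/N = 0.166667
u = exp(sigma*sqrt(dt)) = 1.187042; d = 1/u = 0.842430
p = (exp((r-q)*dt) - d) / (u - d) = 0.463533
Discount per step: exp(-r*dt) = 0.992693
Stock lattice S(k, i) with i counting down-moves:
  k=0: S(0,0) = 10.0900
  k=1: S(1,0) = 11.9773; S(1,1) = 8.5001
  k=2: S(2,0) = 14.2175; S(2,1) = 10.0900; S(2,2) = 7.1608
  k=3: S(3,0) = 16.8768; S(3,1) = 11.9773; S(3,2) = 8.5001; S(3,3) = 6.0324
Terminal payoffs V(N, i) = max(S_T - K, 0):
  V(3,0) = 7.356763; V(3,1) = 2.457251; V(3,2) = 0.000000; V(3,3) = 0.000000
Backward induction: V(k, i) = exp(-r*dt) * [p * V(k+1, i) + (1-p) * V(k+1, i+1)]; then take max(V_cont, immediate exercise) for American.
  V(2,0) = exp(-r*dt) * [p*7.356763 + (1-p)*2.457251] = 4.693787; exercise = 4.697497; V(2,0) = max -> 4.697497
  V(2,1) = exp(-r*dt) * [p*2.457251 + (1-p)*0.000000] = 1.130694; exercise = 0.570000; V(2,1) = max -> 1.130694
  V(2,2) = exp(-r*dt) * [p*0.000000 + (1-p)*0.000000] = 0.000000; exercise = 0.000000; V(2,2) = max -> 0.000000
  V(1,0) = exp(-r*dt) * [p*4.697497 + (1-p)*1.130694] = 2.763683; exercise = 2.457251; V(1,0) = max -> 2.763683
  V(1,1) = exp(-r*dt) * [p*1.130694 + (1-p)*0.000000] = 0.520284; exercise = 0.000000; V(1,1) = max -> 0.520284
  V(0,0) = exp(-r*dt) * [p*2.763683 + (1-p)*0.520284] = 1.548773; exercise = 0.570000; V(0,0) = max -> 1.548773


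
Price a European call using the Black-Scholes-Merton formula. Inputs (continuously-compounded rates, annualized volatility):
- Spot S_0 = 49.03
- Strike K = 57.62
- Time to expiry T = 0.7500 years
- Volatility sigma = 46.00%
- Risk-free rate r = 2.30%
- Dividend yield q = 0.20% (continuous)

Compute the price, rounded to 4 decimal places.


d1 = (ln(S/K) + (r - q + 0.5*sigma^2) * T) / (sigma * sqrt(T)) = -0.16652131
d2 = d1 - sigma * sqrt(T) = -0.56489299
exp(-rT) = 0.98289793; exp(-qT) = 0.99850112
C = S_0 * exp(-qT) * N(d1) - K * exp(-rT) * N(d2)
N(d1) = 0.43387336; N(d2) = 0.28607327
C = 49.0300 * 0.99850112 * 0.43387336 - 57.6200 * 0.98289793 * 0.28607327 = 5.0393

Answer: Price = 5.0393


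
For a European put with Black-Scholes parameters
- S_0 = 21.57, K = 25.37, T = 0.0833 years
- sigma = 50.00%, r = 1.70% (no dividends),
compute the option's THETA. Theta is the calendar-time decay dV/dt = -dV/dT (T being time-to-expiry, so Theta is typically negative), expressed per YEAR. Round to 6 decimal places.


Answer: Theta = -3.949129

Derivation:
d1 = -1.0424549348; d2 = -1.1867636317
phi(d1) = 0.2317039781; exp(-qT) = 1.0000000000; exp(-rT) = 0.9985849022
Theta = -S*exp(-qT)*phi(d1)*sigma/(2*sqrt(T)) + r*K*exp(-rT)*N(-d2) - q*S*exp(-qT)*N(-d1)
N(-d1) = 0.8513995957; N(-d2) = 0.8823395661; sqrt(T) = 0.2886173938
Term 1 = -21.5700 * 1.0000000000 * 0.2317039781 * 0.5000 / (2 * 0.2886173938) = -4.3291351413
Term 2 = 0.0170 * 25.3700 * 0.9985849022 * 0.8823395661 = 0.3800057242
Term 3 = 0 (no dividend yield, q = 0)
Theta = -4.3291351413 + (0.3800057242) + (0.0000000000) = -3.949129


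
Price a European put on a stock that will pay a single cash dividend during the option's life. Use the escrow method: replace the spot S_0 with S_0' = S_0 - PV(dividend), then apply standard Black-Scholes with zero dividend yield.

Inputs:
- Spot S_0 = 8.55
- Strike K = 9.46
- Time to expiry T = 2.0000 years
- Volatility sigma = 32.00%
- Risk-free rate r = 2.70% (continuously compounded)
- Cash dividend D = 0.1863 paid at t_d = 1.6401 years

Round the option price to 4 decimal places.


PV(D) = D * exp(-r * t_d) = 0.1863 * 0.95668346 = 0.17823013
S_0' = S_0 - PV(D) = 8.5500 - 0.17823013 = 8.37176987
d1 = (ln(S_0'/K) + (r + sigma^2/2)*T) / (sigma*sqrt(T)) = 0.07555642
d2 = d1 - sigma*sqrt(T) = -0.37699192
exp(-rT) = 0.94743211
N(-d1) = 0.46988600; N(-d2) = 0.64691019
P = K * exp(-rT) * N(-d2) - S_0' * N(-d1) = 9.4600 * 0.94743211 * 0.64691019 - 8.37176987 * 0.46988600 = 1.8643

Answer: Price = 1.8643


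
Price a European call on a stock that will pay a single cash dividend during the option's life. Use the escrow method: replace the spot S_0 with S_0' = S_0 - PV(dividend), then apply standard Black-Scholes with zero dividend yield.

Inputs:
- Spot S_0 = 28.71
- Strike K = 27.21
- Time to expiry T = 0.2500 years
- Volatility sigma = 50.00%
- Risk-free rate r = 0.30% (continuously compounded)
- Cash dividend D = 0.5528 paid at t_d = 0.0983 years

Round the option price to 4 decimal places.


Answer: Price = 3.2635

Derivation:
PV(D) = D * exp(-r * t_d) = 0.5528 * 0.99970514 = 0.55263700
S_0' = S_0 - PV(D) = 28.7100 - 0.55263700 = 28.15736300
d1 = (ln(S_0'/K) + (r + sigma^2/2)*T) / (sigma*sqrt(T)) = 0.26489732
d2 = d1 - sigma*sqrt(T) = 0.01489732
exp(-rT) = 0.99925028
N(d1) = 0.60445572; N(d2) = 0.50594295
C = S_0' * N(d1) - K * exp(-rT) * N(d2) = 28.15736300 * 0.60445572 - 27.2100 * 0.99925028 * 0.50594295 = 3.2635


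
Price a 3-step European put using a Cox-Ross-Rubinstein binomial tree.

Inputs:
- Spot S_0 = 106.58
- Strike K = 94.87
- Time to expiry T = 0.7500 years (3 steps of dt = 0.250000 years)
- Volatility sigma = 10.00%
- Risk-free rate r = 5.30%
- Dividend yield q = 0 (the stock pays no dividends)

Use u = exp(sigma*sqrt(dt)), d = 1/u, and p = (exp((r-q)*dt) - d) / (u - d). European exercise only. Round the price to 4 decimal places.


Answer: Price = V(0,0) = 0.1643

Derivation:
dt = T/N = 0.250000
u = exp(sigma*sqrt(dt)) = 1.051271; d = 1/u = 0.951229
p = (exp((r-q)*dt) - d) / (u - d) = 0.620829
Discount per step: exp(-r*dt) = 0.986837
Stock lattice S(k, i) with i counting down-moves:
  k=0: S(0,0) = 106.5800
  k=1: S(1,0) = 112.0445; S(1,1) = 101.3820
  k=2: S(2,0) = 117.7891; S(2,1) = 106.5800; S(2,2) = 96.4376
  k=3: S(3,0) = 123.8283; S(3,1) = 112.0445; S(3,2) = 101.3820; S(3,3) = 91.7343
Terminal payoffs V(N, i) = max(K - S_T, 0):
  V(3,0) = 0.000000; V(3,1) = 0.000000; V(3,2) = 0.000000; V(3,3) = 3.135744
Backward induction: V(k, i) = exp(-r*dt) * [p * V(k+1, i) + (1-p) * V(k+1, i+1)].
  V(2,0) = exp(-r*dt) * [p*0.000000 + (1-p)*0.000000] = 0.000000
  V(2,1) = exp(-r*dt) * [p*0.000000 + (1-p)*0.000000] = 0.000000
  V(2,2) = exp(-r*dt) * [p*0.000000 + (1-p)*3.135744] = 1.173334
  V(1,0) = exp(-r*dt) * [p*0.000000 + (1-p)*0.000000] = 0.000000
  V(1,1) = exp(-r*dt) * [p*0.000000 + (1-p)*1.173334] = 0.439038
  V(0,0) = exp(-r*dt) * [p*0.000000 + (1-p)*0.439038] = 0.164280


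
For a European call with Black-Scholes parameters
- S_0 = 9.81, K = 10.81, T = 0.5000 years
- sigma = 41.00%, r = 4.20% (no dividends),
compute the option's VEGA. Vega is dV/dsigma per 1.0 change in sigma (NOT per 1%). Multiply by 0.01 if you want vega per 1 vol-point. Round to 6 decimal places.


d1 = -0.1174292510; d2 = -0.4073430313
phi(d1) = 0.3962011082; exp(-qT) = 1.0000000000; exp(-rT) = 0.9792189646
Vega = S * exp(-qT) * phi(d1) * sqrt(T) = 9.8100 * 1.0000000000 * 0.3962011082 * 0.7071067812 = 2.748335

Answer: Vega = 2.748335


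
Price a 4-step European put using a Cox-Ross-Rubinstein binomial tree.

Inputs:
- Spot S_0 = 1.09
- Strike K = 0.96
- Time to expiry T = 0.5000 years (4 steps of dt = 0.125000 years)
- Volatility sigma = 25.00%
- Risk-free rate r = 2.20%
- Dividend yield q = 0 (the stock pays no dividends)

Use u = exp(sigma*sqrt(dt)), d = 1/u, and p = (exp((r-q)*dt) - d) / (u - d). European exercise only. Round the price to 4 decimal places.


Answer: Price = V(0,0) = 0.0245

Derivation:
dt = T/N = 0.125000
u = exp(sigma*sqrt(dt)) = 1.092412; d = 1/u = 0.915405
p = (exp((r-q)*dt) - d) / (u - d) = 0.493475
Discount per step: exp(-r*dt) = 0.997254
Stock lattice S(k, i) with i counting down-moves:
  k=0: S(0,0) = 1.0900
  k=1: S(1,0) = 1.1907; S(1,1) = 0.9978
  k=2: S(2,0) = 1.3008; S(2,1) = 1.0900; S(2,2) = 0.9134
  k=3: S(3,0) = 1.4210; S(3,1) = 1.1907; S(3,2) = 0.9978; S(3,3) = 0.8361
  k=4: S(4,0) = 1.5523; S(4,1) = 1.3008; S(4,2) = 1.0900; S(4,3) = 0.9134; S(4,4) = 0.7654
Terminal payoffs V(N, i) = max(K - S_T, 0):
  V(4,0) = 0.000000; V(4,1) = 0.000000; V(4,2) = 0.000000; V(4,3) = 0.046616; V(4,4) = 0.194615
Backward induction: V(k, i) = exp(-r*dt) * [p * V(k+1, i) + (1-p) * V(k+1, i+1)].
  V(3,0) = exp(-r*dt) * [p*0.000000 + (1-p)*0.000000] = 0.000000
  V(3,1) = exp(-r*dt) * [p*0.000000 + (1-p)*0.000000] = 0.000000
  V(3,2) = exp(-r*dt) * [p*0.000000 + (1-p)*0.046616] = 0.023547
  V(3,3) = exp(-r*dt) * [p*0.046616 + (1-p)*0.194615] = 0.121247
  V(2,0) = exp(-r*dt) * [p*0.000000 + (1-p)*0.000000] = 0.000000
  V(2,1) = exp(-r*dt) * [p*0.000000 + (1-p)*0.023547] = 0.011895
  V(2,2) = exp(-r*dt) * [p*0.023547 + (1-p)*0.121247] = 0.072834
  V(1,0) = exp(-r*dt) * [p*0.000000 + (1-p)*0.011895] = 0.006008
  V(1,1) = exp(-r*dt) * [p*0.011895 + (1-p)*0.072834] = 0.042645
  V(0,0) = exp(-r*dt) * [p*0.006008 + (1-p)*0.042645] = 0.024498


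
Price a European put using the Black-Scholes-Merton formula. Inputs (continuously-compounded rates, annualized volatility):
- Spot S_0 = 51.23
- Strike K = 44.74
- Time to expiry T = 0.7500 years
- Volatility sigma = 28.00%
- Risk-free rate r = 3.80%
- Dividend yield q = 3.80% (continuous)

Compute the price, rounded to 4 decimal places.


Answer: Price = 2.0266

Derivation:
d1 = (ln(S/K) + (r - q + 0.5*sigma^2) * T) / (sigma * sqrt(T)) = 0.67986022
d2 = d1 - sigma * sqrt(T) = 0.43737311
exp(-rT) = 0.97190229; exp(-qT) = 0.97190229
P = K * exp(-rT) * N(-d2) - S_0 * exp(-qT) * N(-d1)
N(-d1) = 0.24829649; N(-d2) = 0.33092039
P = 44.7400 * 0.97190229 * 0.33092039 - 51.2300 * 0.97190229 * 0.24829649 = 2.0266


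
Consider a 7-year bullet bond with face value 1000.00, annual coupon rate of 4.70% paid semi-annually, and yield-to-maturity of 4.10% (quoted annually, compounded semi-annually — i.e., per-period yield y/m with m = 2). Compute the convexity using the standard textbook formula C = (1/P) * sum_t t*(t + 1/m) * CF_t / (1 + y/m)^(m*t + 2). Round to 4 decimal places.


Answer: Convexity = 41.5304

Derivation:
Coupon per period c = face * coupon_rate / m = 23.500000
Periods per year m = 2; per-period yield y/m = 0.020500
Number of cashflows N = 14
Cashflows (t years, CF_t, discount factor 1/(1+y/m)^(m*t), PV):
  t = 0.5000: CF_t = 23.500000, DF = 0.979912, PV = 23.027927
  t = 1.0000: CF_t = 23.500000, DF = 0.960227, PV = 22.565338
  t = 1.5000: CF_t = 23.500000, DF = 0.940938, PV = 22.112041
  t = 2.0000: CF_t = 23.500000, DF = 0.922036, PV = 21.667850
  t = 2.5000: CF_t = 23.500000, DF = 0.903514, PV = 21.232582
  t = 3.0000: CF_t = 23.500000, DF = 0.885364, PV = 20.806058
  t = 3.5000: CF_t = 23.500000, DF = 0.867579, PV = 20.388102
  t = 4.0000: CF_t = 23.500000, DF = 0.850151, PV = 19.978542
  t = 4.5000: CF_t = 23.500000, DF = 0.833073, PV = 19.577209
  t = 5.0000: CF_t = 23.500000, DF = 0.816338, PV = 19.183938
  t = 5.5000: CF_t = 23.500000, DF = 0.799939, PV = 18.798568
  t = 6.0000: CF_t = 23.500000, DF = 0.783870, PV = 18.420939
  t = 6.5000: CF_t = 23.500000, DF = 0.768123, PV = 18.050895
  t = 7.0000: CF_t = 1023.500000, DF = 0.752693, PV = 770.381279
Price P = sum_t PV_t = 1036.191269
Convexity numerator sum_t t*(t + 1/m) * CF_t / (1+y/m)^(m*t + 2):
  t = 0.5000: term = 11.056021
  t = 1.0000: term = 32.501775
  t = 1.5000: term = 63.697747
  t = 2.0000: term = 104.030291
  t = 2.5000: term = 152.910765
  t = 3.0000: term = 209.774690
  t = 3.5000: term = 274.080928
  t = 4.0000: term = 345.310892
  t = 4.5000: term = 422.967775
  t = 5.0000: term = 506.575810
  t = 5.5000: term = 595.679541
  t = 6.0000: term = 689.843128
  t = 6.5000: term = 788.649665
  t = 7.0000: term = 38836.403583
Convexity = (1/P) * sum = 43033.482612 / 1036.191269 = 41.530443


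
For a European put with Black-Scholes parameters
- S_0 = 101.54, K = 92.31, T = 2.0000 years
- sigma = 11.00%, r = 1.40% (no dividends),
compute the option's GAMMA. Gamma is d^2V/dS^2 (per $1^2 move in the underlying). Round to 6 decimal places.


d1 = 0.8703862963; d2 = 0.7148228044
phi(d1) = 0.2731525945; exp(-qT) = 1.0000000000; exp(-rT) = 0.9723883668
Gamma = exp(-qT) * phi(d1) / (S * sigma * sqrt(T)) = 1.0000000000 * 0.2731525945 / (101.5400 * 0.1100 * 1.4142135624) = 0.017293

Answer: Gamma = 0.017293


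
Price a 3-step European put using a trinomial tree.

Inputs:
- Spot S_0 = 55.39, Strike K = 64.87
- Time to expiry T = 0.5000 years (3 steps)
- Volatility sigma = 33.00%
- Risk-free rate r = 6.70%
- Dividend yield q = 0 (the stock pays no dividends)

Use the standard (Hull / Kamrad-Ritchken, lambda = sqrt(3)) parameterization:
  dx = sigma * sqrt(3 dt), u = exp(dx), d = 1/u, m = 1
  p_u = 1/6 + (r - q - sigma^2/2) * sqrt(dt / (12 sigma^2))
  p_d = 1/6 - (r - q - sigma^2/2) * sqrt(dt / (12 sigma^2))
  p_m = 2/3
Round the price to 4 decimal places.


dt = T/N = 0.166667; dx = sigma*sqrt(3*dt) = 0.233345
u = exp(dx) = 1.262817; d = 1/u = 0.791880
p_u = 0.171149, p_m = 0.666667, p_d = 0.162185
Discount per step: exp(-r*dt) = 0.988895
Stock lattice S(k, j) with j the centered position index:
  k=0: S(0,+0) = 55.3900
  k=1: S(1,-1) = 43.8622; S(1,+0) = 55.3900; S(1,+1) = 69.9475
  k=2: S(2,-2) = 34.7336; S(2,-1) = 43.8622; S(2,+0) = 55.3900; S(2,+1) = 69.9475; S(2,+2) = 88.3309
  k=3: S(3,-3) = 27.5049; S(3,-2) = 34.7336; S(3,-1) = 43.8622; S(3,+0) = 55.3900; S(3,+1) = 69.9475; S(3,+2) = 88.3309; S(3,+3) = 111.5457
Terminal payoffs V(N, j) = max(K - S_T, 0):
  V(3,-3) = 37.365122; V(3,-2) = 30.136363; V(3,-1) = 21.007759; V(3,+0) = 9.480000; V(3,+1) = 0.000000; V(3,+2) = 0.000000; V(3,+3) = 0.000000
Backward induction: V(k, j) = exp(-r*dt) * [p_u * V(k+1, j+1) + p_m * V(k+1, j) + p_d * V(k+1, j-1)]
  V(2,-2) = exp(-r*dt) * [p_u*21.007759 + p_m*30.136363 + p_d*37.365122] = 29.416089
  V(2,-1) = exp(-r*dt) * [p_u*9.480000 + p_m*21.007759 + p_d*30.136363] = 20.287506
  V(2,+0) = exp(-r*dt) * [p_u*0.000000 + p_m*9.480000 + p_d*21.007759] = 9.619123
  V(2,+1) = exp(-r*dt) * [p_u*0.000000 + p_m*0.000000 + p_d*9.480000] = 1.520438
  V(2,+2) = exp(-r*dt) * [p_u*0.000000 + p_m*0.000000 + p_d*0.000000] = 0.000000
  V(1,-1) = exp(-r*dt) * [p_u*9.619123 + p_m*20.287506 + p_d*29.416089] = 19.720696
  V(1,+0) = exp(-r*dt) * [p_u*1.520438 + p_m*9.619123 + p_d*20.287506] = 9.852656
  V(1,+1) = exp(-r*dt) * [p_u*0.000000 + p_m*1.520438 + p_d*9.619123] = 2.545121
  V(0,+0) = exp(-r*dt) * [p_u*2.545121 + p_m*9.852656 + p_d*19.720696] = 10.089134

Answer: Price = V(0,0) = 10.0891


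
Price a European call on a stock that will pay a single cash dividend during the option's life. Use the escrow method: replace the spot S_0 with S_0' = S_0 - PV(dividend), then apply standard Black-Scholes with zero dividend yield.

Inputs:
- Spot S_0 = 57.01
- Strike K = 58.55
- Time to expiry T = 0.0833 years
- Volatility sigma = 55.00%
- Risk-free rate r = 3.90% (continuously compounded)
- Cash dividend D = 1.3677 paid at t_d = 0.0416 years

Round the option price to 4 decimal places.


Answer: Price = 2.4091

Derivation:
PV(D) = D * exp(-r * t_d) = 1.3677 * 0.99837892 = 1.36548284
S_0' = S_0 - PV(D) = 57.0100 - 1.36548284 = 55.64451716
d1 = (ln(S_0'/K) + (r + sigma^2/2)*T) / (sigma*sqrt(T)) = -0.22080012
d2 = d1 - sigma*sqrt(T) = -0.37953969
exp(-rT) = 0.99675657
N(d1) = 0.41262403; N(d2) = 0.35214357
C = S_0' * N(d1) - K * exp(-rT) * N(d2) = 55.64451716 * 0.41262403 - 58.5500 * 0.99675657 * 0.35214357 = 2.4091


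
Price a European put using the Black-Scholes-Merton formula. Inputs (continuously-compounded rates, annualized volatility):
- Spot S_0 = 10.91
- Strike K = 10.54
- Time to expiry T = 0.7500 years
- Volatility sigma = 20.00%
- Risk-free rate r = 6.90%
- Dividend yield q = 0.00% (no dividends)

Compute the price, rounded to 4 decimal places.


d1 = (ln(S/K) + (r - q + 0.5*sigma^2) * T) / (sigma * sqrt(T)) = 0.58458018
d2 = d1 - sigma * sqrt(T) = 0.41137510
exp(-rT) = 0.94956623; exp(-qT) = 1.00000000
P = K * exp(-rT) * N(-d2) - S_0 * exp(-qT) * N(-d1)
N(-d1) = 0.27941502; N(-d2) = 0.34039876
P = 10.5400 * 0.94956623 * 0.34039876 - 10.9100 * 1.00000000 * 0.27941502 = 0.3584

Answer: Price = 0.3584


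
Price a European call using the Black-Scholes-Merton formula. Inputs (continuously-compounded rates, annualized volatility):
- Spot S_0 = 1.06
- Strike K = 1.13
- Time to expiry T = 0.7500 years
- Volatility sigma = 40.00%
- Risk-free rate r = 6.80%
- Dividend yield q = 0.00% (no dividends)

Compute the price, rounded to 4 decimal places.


Answer: Price = 0.1399

Derivation:
d1 = (ln(S/K) + (r - q + 0.5*sigma^2) * T) / (sigma * sqrt(T)) = 0.13582533
d2 = d1 - sigma * sqrt(T) = -0.21058483
exp(-rT) = 0.95027867; exp(-qT) = 1.00000000
C = S_0 * exp(-qT) * N(d1) - K * exp(-rT) * N(d2)
N(d1) = 0.55402032; N(d2) = 0.41660563
C = 1.0600 * 1.00000000 * 0.55402032 - 1.1300 * 0.95027867 * 0.41660563 = 0.1399


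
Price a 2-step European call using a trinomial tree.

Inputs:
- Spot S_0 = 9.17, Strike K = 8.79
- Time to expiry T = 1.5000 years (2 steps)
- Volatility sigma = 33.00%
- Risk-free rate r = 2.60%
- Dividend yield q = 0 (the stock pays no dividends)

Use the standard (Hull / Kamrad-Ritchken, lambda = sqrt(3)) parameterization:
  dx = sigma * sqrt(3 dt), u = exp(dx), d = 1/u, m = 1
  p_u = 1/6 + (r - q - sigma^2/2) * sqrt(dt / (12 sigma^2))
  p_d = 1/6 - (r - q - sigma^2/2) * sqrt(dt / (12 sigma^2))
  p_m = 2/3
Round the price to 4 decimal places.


dt = T/N = 0.750000; dx = sigma*sqrt(3*dt) = 0.495000
u = exp(dx) = 1.640498; d = 1/u = 0.609571
p_u = 0.145114, p_m = 0.666667, p_d = 0.188220
Discount per step: exp(-r*dt) = 0.980689
Stock lattice S(k, j) with j the centered position index:
  k=0: S(0,+0) = 9.1700
  k=1: S(1,-1) = 5.5898; S(1,+0) = 9.1700; S(1,+1) = 15.0434
  k=2: S(2,-2) = 3.4074; S(2,-1) = 5.5898; S(2,+0) = 9.1700; S(2,+1) = 15.0434; S(2,+2) = 24.6786
Terminal payoffs V(N, j) = max(S_T - K, 0):
  V(2,-2) = 0.000000; V(2,-1) = 0.000000; V(2,+0) = 0.380000; V(2,+1) = 6.253369; V(2,+2) = 15.888620
Backward induction: V(k, j) = exp(-r*dt) * [p_u * V(k+1, j+1) + p_m * V(k+1, j) + p_d * V(k+1, j-1)]
  V(1,-1) = exp(-r*dt) * [p_u*0.380000 + p_m*0.000000 + p_d*0.000000] = 0.054078
  V(1,+0) = exp(-r*dt) * [p_u*6.253369 + p_m*0.380000 + p_d*0.000000] = 1.138366
  V(1,+1) = exp(-r*dt) * [p_u*15.888620 + p_m*6.253369 + p_d*0.380000] = 6.419679
  V(0,+0) = exp(-r*dt) * [p_u*6.419679 + p_m*1.138366 + p_d*0.054078] = 1.667831

Answer: Price = V(0,0) = 1.6678


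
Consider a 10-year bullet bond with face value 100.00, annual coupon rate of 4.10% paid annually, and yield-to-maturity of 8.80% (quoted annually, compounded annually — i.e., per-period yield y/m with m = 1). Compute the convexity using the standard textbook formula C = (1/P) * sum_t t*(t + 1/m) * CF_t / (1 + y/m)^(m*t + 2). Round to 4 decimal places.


Coupon per period c = face * coupon_rate / m = 4.100000
Periods per year m = 1; per-period yield y/m = 0.088000
Number of cashflows N = 10
Cashflows (t years, CF_t, discount factor 1/(1+y/m)^(m*t), PV):
  t = 1.0000: CF_t = 4.100000, DF = 0.919118, PV = 3.768382
  t = 2.0000: CF_t = 4.100000, DF = 0.844777, PV = 3.463587
  t = 3.0000: CF_t = 4.100000, DF = 0.776450, PV = 3.183444
  t = 4.0000: CF_t = 4.100000, DF = 0.713649, PV = 2.925959
  t = 5.0000: CF_t = 4.100000, DF = 0.655927, PV = 2.689301
  t = 6.0000: CF_t = 4.100000, DF = 0.602874, PV = 2.471784
  t = 7.0000: CF_t = 4.100000, DF = 0.554112, PV = 2.271860
  t = 8.0000: CF_t = 4.100000, DF = 0.509294, PV = 2.088107
  t = 9.0000: CF_t = 4.100000, DF = 0.468101, PV = 1.919216
  t = 10.0000: CF_t = 104.100000, DF = 0.430240, PV = 44.788011
Price P = sum_t PV_t = 69.569650
Convexity numerator sum_t t*(t + 1/m) * CF_t / (1+y/m)^(m*t + 2):
  t = 1.0000: term = 6.366887
  t = 2.0000: term = 17.555756
  t = 3.0000: term = 32.271610
  t = 4.0000: term = 49.435676
  t = 5.0000: term = 68.155804
  t = 6.0000: term = 87.700483
  t = 7.0000: term = 107.476082
  t = 8.0000: term = 127.006924
  t = 9.0000: term = 145.917882
  t = 10.0000: term = 4161.948197
Convexity = (1/P) * sum = 4803.835301 / 69.569650 = 69.050732

Answer: Convexity = 69.0507


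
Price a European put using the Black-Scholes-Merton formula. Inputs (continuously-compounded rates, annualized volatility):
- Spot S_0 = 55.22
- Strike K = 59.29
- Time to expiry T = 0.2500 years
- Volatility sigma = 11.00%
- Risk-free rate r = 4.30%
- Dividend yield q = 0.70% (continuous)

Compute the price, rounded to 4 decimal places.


d1 = (ln(S/K) + (r - q + 0.5*sigma^2) * T) / (sigma * sqrt(T)) = -1.10187184
d2 = d1 - sigma * sqrt(T) = -1.15687184
exp(-rT) = 0.98930757; exp(-qT) = 0.99825153
P = K * exp(-rT) * N(-d2) - S_0 * exp(-qT) * N(-d1)
N(-d1) = 0.86474130; N(-d2) = 0.87633764
P = 59.2900 * 0.98930757 * 0.87633764 - 55.2200 * 0.99825153 * 0.86474130 = 3.7350

Answer: Price = 3.7350


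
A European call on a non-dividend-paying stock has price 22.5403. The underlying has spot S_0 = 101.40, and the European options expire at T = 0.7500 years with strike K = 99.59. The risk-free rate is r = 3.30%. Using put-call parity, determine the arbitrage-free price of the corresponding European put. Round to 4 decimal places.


Answer: Put price = 18.2957

Derivation:
Put-call parity: C - P = S_0 * exp(-qT) - K * exp(-rT).
S_0 * exp(-qT) = 101.4000 * 1.00000000 = 101.40000000
K * exp(-rT) = 99.5900 * 0.97555377 = 97.15539995
P = C - S*exp(-qT) + K*exp(-rT)
P = 22.5403 - 101.40000000 + 97.15539995 = 18.2957


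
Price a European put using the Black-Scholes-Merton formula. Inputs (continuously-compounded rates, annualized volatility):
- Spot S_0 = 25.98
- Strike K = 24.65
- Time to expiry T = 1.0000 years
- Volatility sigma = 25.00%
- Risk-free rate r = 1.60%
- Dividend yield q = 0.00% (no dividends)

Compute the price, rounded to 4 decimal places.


d1 = (ln(S/K) + (r - q + 0.5*sigma^2) * T) / (sigma * sqrt(T)) = 0.39920044
d2 = d1 - sigma * sqrt(T) = 0.14920044
exp(-rT) = 0.98412732; exp(-qT) = 1.00000000
P = K * exp(-rT) * N(-d2) - S_0 * exp(-qT) * N(-d1)
N(-d1) = 0.34487276; N(-d2) = 0.44069774
P = 24.6500 * 0.98412732 * 0.44069774 - 25.9800 * 1.00000000 * 0.34487276 = 1.7310

Answer: Price = 1.7310


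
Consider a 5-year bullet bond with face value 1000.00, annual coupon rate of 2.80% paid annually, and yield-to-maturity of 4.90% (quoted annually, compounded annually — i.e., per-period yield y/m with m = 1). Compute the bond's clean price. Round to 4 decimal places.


Answer: Price = 908.8291

Derivation:
Coupon per period c = face * coupon_rate / m = 28.000000
Periods per year m = 1; per-period yield y/m = 0.049000
Number of cashflows N = 5
Cashflows (t years, CF_t, discount factor 1/(1+y/m)^(m*t), PV):
  t = 1.0000: CF_t = 28.000000, DF = 0.953289, PV = 26.692088
  t = 2.0000: CF_t = 28.000000, DF = 0.908760, PV = 25.445269
  t = 3.0000: CF_t = 28.000000, DF = 0.866310, PV = 24.256692
  t = 4.0000: CF_t = 28.000000, DF = 0.825844, PV = 23.123634
  t = 5.0000: CF_t = 1028.000000, DF = 0.787268, PV = 809.311429
Price P = sum_t PV_t = 908.829112


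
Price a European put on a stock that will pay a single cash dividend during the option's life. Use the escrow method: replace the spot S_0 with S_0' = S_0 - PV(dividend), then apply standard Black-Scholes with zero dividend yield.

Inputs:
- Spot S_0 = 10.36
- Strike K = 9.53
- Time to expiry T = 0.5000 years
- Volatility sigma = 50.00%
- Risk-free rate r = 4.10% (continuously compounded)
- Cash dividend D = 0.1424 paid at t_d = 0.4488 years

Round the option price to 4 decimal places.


Answer: Price = 0.9744

Derivation:
PV(D) = D * exp(-r * t_d) = 0.1424 * 0.98176746 = 0.13980369
S_0' = S_0 - PV(D) = 10.3600 - 0.13980369 = 10.22019631
d1 = (ln(S_0'/K) + (r + sigma^2/2)*T) / (sigma*sqrt(T)) = 0.43252612
d2 = d1 - sigma*sqrt(T) = 0.07897273
exp(-rT) = 0.97970870
N(-d1) = 0.33267954; N(-d2) = 0.46852716
P = K * exp(-rT) * N(-d2) - S_0' * N(-d1) = 9.5300 * 0.97970870 * 0.46852716 - 10.22019631 * 0.33267954 = 0.9744


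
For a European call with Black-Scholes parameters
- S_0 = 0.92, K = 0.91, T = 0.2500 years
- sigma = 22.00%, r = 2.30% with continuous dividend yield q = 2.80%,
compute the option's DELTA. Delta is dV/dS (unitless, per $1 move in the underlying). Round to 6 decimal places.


Answer: Delta = 0.552967

Derivation:
d1 = 0.1429915503; d2 = 0.0329915503
phi(d1) = 0.3948845541; exp(-qT) = 0.9930244429; exp(-rT) = 0.9942664996
N(d1) = 0.5568515727
Delta = exp(-qT) * N(d1) = 0.9930244429 * 0.5568515727 = 0.552967


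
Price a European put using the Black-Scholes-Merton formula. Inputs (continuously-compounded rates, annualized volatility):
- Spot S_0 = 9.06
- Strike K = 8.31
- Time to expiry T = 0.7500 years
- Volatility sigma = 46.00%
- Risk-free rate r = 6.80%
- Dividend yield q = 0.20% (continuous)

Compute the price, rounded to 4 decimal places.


d1 = (ln(S/K) + (r - q + 0.5*sigma^2) * T) / (sigma * sqrt(T)) = 0.54034842
d2 = d1 - sigma * sqrt(T) = 0.14197673
exp(-rT) = 0.95027867; exp(-qT) = 0.99850112
P = K * exp(-rT) * N(-d2) - S_0 * exp(-qT) * N(-d1)
N(-d1) = 0.29447839; N(-d2) = 0.44354919
P = 8.3100 * 0.95027867 * 0.44354919 - 9.0600 * 0.99850112 * 0.29447839 = 0.8387

Answer: Price = 0.8387


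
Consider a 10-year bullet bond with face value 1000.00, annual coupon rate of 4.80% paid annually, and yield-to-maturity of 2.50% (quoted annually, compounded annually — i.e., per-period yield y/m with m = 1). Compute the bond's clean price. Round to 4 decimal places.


Coupon per period c = face * coupon_rate / m = 48.000000
Periods per year m = 1; per-period yield y/m = 0.025000
Number of cashflows N = 10
Cashflows (t years, CF_t, discount factor 1/(1+y/m)^(m*t), PV):
  t = 1.0000: CF_t = 48.000000, DF = 0.975610, PV = 46.829268
  t = 2.0000: CF_t = 48.000000, DF = 0.951814, PV = 45.687091
  t = 3.0000: CF_t = 48.000000, DF = 0.928599, PV = 44.572772
  t = 4.0000: CF_t = 48.000000, DF = 0.905951, PV = 43.485631
  t = 5.0000: CF_t = 48.000000, DF = 0.883854, PV = 42.425006
  t = 6.0000: CF_t = 48.000000, DF = 0.862297, PV = 41.390250
  t = 7.0000: CF_t = 48.000000, DF = 0.841265, PV = 40.380731
  t = 8.0000: CF_t = 48.000000, DF = 0.820747, PV = 39.395835
  t = 9.0000: CF_t = 48.000000, DF = 0.800728, PV = 38.434961
  t = 10.0000: CF_t = 1048.000000, DF = 0.781198, PV = 818.695925
Price P = sum_t PV_t = 1201.297470

Answer: Price = 1201.2975


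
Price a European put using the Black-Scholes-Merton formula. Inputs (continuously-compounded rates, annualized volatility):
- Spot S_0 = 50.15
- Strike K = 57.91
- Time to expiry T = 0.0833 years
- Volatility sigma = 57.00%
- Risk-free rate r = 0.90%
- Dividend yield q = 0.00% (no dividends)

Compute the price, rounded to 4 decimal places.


d1 = (ln(S/K) + (r - q + 0.5*sigma^2) * T) / (sigma * sqrt(T)) = -0.78772278
d2 = d1 - sigma * sqrt(T) = -0.95223469
exp(-rT) = 0.99925058; exp(-qT) = 1.00000000
P = K * exp(-rT) * N(-d2) - S_0 * exp(-qT) * N(-d1)
N(-d1) = 0.78457056; N(-d2) = 0.82951101
P = 57.9100 * 0.99925058 * 0.82951101 - 50.1500 * 1.00000000 * 0.78457056 = 8.6548

Answer: Price = 8.6548


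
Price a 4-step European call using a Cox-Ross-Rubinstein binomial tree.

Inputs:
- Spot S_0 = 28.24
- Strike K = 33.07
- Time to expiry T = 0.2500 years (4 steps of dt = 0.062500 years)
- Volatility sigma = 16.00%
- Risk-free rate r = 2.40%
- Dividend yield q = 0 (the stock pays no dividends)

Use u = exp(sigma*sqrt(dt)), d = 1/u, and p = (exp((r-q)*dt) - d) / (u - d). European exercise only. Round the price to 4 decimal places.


Answer: Price = V(0,0) = 0.0047

Derivation:
dt = T/N = 0.062500
u = exp(sigma*sqrt(dt)) = 1.040811; d = 1/u = 0.960789
p = (exp((r-q)*dt) - d) / (u - d) = 0.508760
Discount per step: exp(-r*dt) = 0.998501
Stock lattice S(k, i) with i counting down-moves:
  k=0: S(0,0) = 28.2400
  k=1: S(1,0) = 29.3925; S(1,1) = 27.1327
  k=2: S(2,0) = 30.5920; S(2,1) = 28.2400; S(2,2) = 26.0688
  k=3: S(3,0) = 31.8405; S(3,1) = 29.3925; S(3,2) = 27.1327; S(3,3) = 25.0466
  k=4: S(4,0) = 33.1399; S(4,1) = 30.5920; S(4,2) = 28.2400; S(4,3) = 26.0688; S(4,4) = 24.0645
Terminal payoffs V(N, i) = max(S_T - K, 0):
  V(4,0) = 0.069947; V(4,1) = 0.000000; V(4,2) = 0.000000; V(4,3) = 0.000000; V(4,4) = 0.000000
Backward induction: V(k, i) = exp(-r*dt) * [p * V(k+1, i) + (1-p) * V(k+1, i+1)].
  V(3,0) = exp(-r*dt) * [p*0.069947 + (1-p)*0.000000] = 0.035533
  V(3,1) = exp(-r*dt) * [p*0.000000 + (1-p)*0.000000] = 0.000000
  V(3,2) = exp(-r*dt) * [p*0.000000 + (1-p)*0.000000] = 0.000000
  V(3,3) = exp(-r*dt) * [p*0.000000 + (1-p)*0.000000] = 0.000000
  V(2,0) = exp(-r*dt) * [p*0.035533 + (1-p)*0.000000] = 0.018051
  V(2,1) = exp(-r*dt) * [p*0.000000 + (1-p)*0.000000] = 0.000000
  V(2,2) = exp(-r*dt) * [p*0.000000 + (1-p)*0.000000] = 0.000000
  V(1,0) = exp(-r*dt) * [p*0.018051 + (1-p)*0.000000] = 0.009170
  V(1,1) = exp(-r*dt) * [p*0.000000 + (1-p)*0.000000] = 0.000000
  V(0,0) = exp(-r*dt) * [p*0.009170 + (1-p)*0.000000] = 0.004658


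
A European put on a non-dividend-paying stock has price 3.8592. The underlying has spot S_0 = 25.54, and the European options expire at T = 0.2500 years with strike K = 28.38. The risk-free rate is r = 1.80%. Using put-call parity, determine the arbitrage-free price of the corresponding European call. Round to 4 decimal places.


Put-call parity: C - P = S_0 * exp(-qT) - K * exp(-rT).
S_0 * exp(-qT) = 25.5400 * 1.00000000 = 25.54000000
K * exp(-rT) = 28.3800 * 0.99551011 = 28.25257692
C = P + S*exp(-qT) - K*exp(-rT)
C = 3.8592 + 25.54000000 - 28.25257692 = 1.1466

Answer: Call price = 1.1466


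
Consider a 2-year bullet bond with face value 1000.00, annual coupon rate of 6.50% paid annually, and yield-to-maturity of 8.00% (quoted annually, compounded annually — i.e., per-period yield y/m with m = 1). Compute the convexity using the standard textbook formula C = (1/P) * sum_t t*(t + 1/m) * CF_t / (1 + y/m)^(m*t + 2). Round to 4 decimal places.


Coupon per period c = face * coupon_rate / m = 65.000000
Periods per year m = 1; per-period yield y/m = 0.080000
Number of cashflows N = 2
Cashflows (t years, CF_t, discount factor 1/(1+y/m)^(m*t), PV):
  t = 1.0000: CF_t = 65.000000, DF = 0.925926, PV = 60.185185
  t = 2.0000: CF_t = 1065.000000, DF = 0.857339, PV = 913.065844
Price P = sum_t PV_t = 973.251029
Convexity numerator sum_t t*(t + 1/m) * CF_t / (1+y/m)^(m*t + 2):
  t = 1.0000: term = 103.198191
  t = 2.0000: term = 4696.840759
Convexity = (1/P) * sum = 4800.038951 / 973.251029 = 4.931964

Answer: Convexity = 4.9320


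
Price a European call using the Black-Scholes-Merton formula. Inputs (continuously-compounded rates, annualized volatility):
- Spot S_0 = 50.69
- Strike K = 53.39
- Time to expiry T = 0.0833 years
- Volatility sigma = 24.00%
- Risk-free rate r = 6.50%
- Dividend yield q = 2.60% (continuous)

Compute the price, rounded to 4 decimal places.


Answer: Price = 0.5108

Derivation:
d1 = (ln(S/K) + (r - q + 0.5*sigma^2) * T) / (sigma * sqrt(T)) = -0.66765250
d2 = d1 - sigma * sqrt(T) = -0.73692068
exp(-rT) = 0.99460013; exp(-qT) = 0.99783654
C = S_0 * exp(-qT) * N(d1) - K * exp(-rT) * N(d2)
N(d1) = 0.25217772; N(d2) = 0.23058529
C = 50.6900 * 0.99783654 * 0.25217772 - 53.3900 * 0.99460013 * 0.23058529 = 0.5108
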